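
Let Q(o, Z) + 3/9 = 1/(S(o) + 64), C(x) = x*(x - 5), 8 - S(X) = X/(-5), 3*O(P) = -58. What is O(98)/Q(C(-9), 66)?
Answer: 9396/157 ≈ 59.847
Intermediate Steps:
O(P) = -58/3 (O(P) = (1/3)*(-58) = -58/3)
S(X) = 8 + X/5 (S(X) = 8 - X/(-5) = 8 - X*(-1)/5 = 8 - (-1)*X/5 = 8 + X/5)
C(x) = x*(-5 + x)
Q(o, Z) = -1/3 + 1/(72 + o/5) (Q(o, Z) = -1/3 + 1/((8 + o/5) + 64) = -1/3 + 1/(72 + o/5))
O(98)/Q(C(-9), 66) = -58*3*(360 - 9*(-5 - 9))/(-345 - (-9)*(-5 - 9))/3 = -58*3*(360 - 9*(-14))/(-345 - (-9)*(-14))/3 = -58*3*(360 + 126)/(-345 - 1*126)/3 = -58*1458/(-345 - 126)/3 = -58/(3*((1/3)*(1/486)*(-471))) = -58/(3*(-157/486)) = -58/3*(-486/157) = 9396/157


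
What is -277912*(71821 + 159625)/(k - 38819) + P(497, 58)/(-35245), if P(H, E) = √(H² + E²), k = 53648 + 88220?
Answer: -64321620752/103049 - √250373/35245 ≈ -6.2419e+5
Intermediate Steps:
k = 141868
P(H, E) = √(E² + H²)
-277912*(71821 + 159625)/(k - 38819) + P(497, 58)/(-35245) = -277912*(71821 + 159625)/(141868 - 38819) + √(58² + 497²)/(-35245) = -277912/(103049/231446) + √(3364 + 247009)*(-1/35245) = -277912/(103049*(1/231446)) + √250373*(-1/35245) = -277912/103049/231446 - √250373/35245 = -277912*231446/103049 - √250373/35245 = -64321620752/103049 - √250373/35245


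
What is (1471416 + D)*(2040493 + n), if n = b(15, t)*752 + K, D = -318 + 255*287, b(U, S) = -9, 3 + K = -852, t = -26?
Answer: 3139326582210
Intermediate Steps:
K = -855 (K = -3 - 852 = -855)
D = 72867 (D = -318 + 73185 = 72867)
n = -7623 (n = -9*752 - 855 = -6768 - 855 = -7623)
(1471416 + D)*(2040493 + n) = (1471416 + 72867)*(2040493 - 7623) = 1544283*2032870 = 3139326582210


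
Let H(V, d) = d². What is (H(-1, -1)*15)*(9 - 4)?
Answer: 75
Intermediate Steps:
(H(-1, -1)*15)*(9 - 4) = ((-1)²*15)*(9 - 4) = (1*15)*5 = 15*5 = 75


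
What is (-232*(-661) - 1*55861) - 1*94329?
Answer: 3162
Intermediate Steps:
(-232*(-661) - 1*55861) - 1*94329 = (153352 - 55861) - 94329 = 97491 - 94329 = 3162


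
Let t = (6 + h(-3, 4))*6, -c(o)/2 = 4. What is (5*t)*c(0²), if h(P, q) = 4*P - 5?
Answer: 2640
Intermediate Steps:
c(o) = -8 (c(o) = -2*4 = -8)
h(P, q) = -5 + 4*P
t = -66 (t = (6 + (-5 + 4*(-3)))*6 = (6 + (-5 - 12))*6 = (6 - 17)*6 = -11*6 = -66)
(5*t)*c(0²) = (5*(-66))*(-8) = -330*(-8) = 2640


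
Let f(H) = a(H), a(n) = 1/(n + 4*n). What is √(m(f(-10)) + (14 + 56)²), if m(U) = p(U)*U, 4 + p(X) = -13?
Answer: √490034/10 ≈ 70.002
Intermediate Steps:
a(n) = 1/(5*n)
f(H) = 1/(5*H)
p(X) = -17 (p(X) = -4 - 13 = -17)
m(U) = -17*U
√(m(f(-10)) + (14 + 56)²) = √(-17/(5*(-10)) + (14 + 56)²) = √(-17*(-1)/(5*10) + 70²) = √(-17*(-1/50) + 4900) = √(17/50 + 4900) = √(245017/50) = √490034/10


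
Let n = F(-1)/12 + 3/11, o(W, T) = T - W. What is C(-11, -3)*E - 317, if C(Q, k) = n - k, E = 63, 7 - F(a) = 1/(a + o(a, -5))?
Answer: -4016/55 ≈ -73.018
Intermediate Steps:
F(a) = 36/5 (F(a) = 7 - 1/(a + (-5 - a)) = 7 - 1/(-5) = 7 - 1*(-⅕) = 7 + ⅕ = 36/5)
n = 48/55 (n = (36/5)/12 + 3/11 = (36/5)*(1/12) + 3*(1/11) = ⅗ + 3/11 = 48/55 ≈ 0.87273)
C(Q, k) = 48/55 - k
C(-11, -3)*E - 317 = (48/55 - 1*(-3))*63 - 317 = (48/55 + 3)*63 - 317 = (213/55)*63 - 317 = 13419/55 - 317 = -4016/55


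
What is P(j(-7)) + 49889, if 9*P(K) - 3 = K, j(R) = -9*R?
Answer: 149689/3 ≈ 49896.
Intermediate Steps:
P(K) = ⅓ + K/9
P(j(-7)) + 49889 = (⅓ + (-9*(-7))/9) + 49889 = (⅓ + (⅑)*63) + 49889 = (⅓ + 7) + 49889 = 22/3 + 49889 = 149689/3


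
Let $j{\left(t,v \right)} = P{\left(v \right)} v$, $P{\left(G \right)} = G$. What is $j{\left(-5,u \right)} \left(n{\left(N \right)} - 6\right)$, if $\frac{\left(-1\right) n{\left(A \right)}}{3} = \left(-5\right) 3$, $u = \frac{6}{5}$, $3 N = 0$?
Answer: $\frac{1404}{25} \approx 56.16$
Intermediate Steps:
$N = 0$ ($N = \frac{1}{3} \cdot 0 = 0$)
$u = \frac{6}{5}$ ($u = 6 \cdot \frac{1}{5} = \frac{6}{5} \approx 1.2$)
$n{\left(A \right)} = 45$ ($n{\left(A \right)} = - 3 \left(\left(-5\right) 3\right) = \left(-3\right) \left(-15\right) = 45$)
$j{\left(t,v \right)} = v^{2}$ ($j{\left(t,v \right)} = v v = v^{2}$)
$j{\left(-5,u \right)} \left(n{\left(N \right)} - 6\right) = \left(\frac{6}{5}\right)^{2} \left(45 - 6\right) = \frac{36}{25} \cdot 39 = \frac{1404}{25}$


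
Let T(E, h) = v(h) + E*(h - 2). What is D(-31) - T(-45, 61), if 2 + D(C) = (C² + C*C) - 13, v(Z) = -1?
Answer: 4563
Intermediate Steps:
T(E, h) = -1 + E*(-2 + h) (T(E, h) = -1 + E*(h - 2) = -1 + E*(-2 + h))
D(C) = -15 + 2*C² (D(C) = -2 + ((C² + C*C) - 13) = -2 + ((C² + C²) - 13) = -2 + (2*C² - 13) = -2 + (-13 + 2*C²) = -15 + 2*C²)
D(-31) - T(-45, 61) = (-15 + 2*(-31)²) - (-1 - 2*(-45) - 45*61) = (-15 + 2*961) - (-1 + 90 - 2745) = (-15 + 1922) - 1*(-2656) = 1907 + 2656 = 4563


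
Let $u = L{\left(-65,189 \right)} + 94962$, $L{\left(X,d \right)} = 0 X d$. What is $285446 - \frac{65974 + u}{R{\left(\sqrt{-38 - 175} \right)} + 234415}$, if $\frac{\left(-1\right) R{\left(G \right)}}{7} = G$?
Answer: $\frac{7842667456222406}{27475201331} - \frac{563276 i \sqrt{213}}{27475201331} \approx 2.8545 \cdot 10^{5} - 0.00029921 i$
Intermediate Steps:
$L{\left(X,d \right)} = 0$ ($L{\left(X,d \right)} = 0 d = 0$)
$R{\left(G \right)} = - 7 G$
$u = 94962$ ($u = 0 + 94962 = 94962$)
$285446 - \frac{65974 + u}{R{\left(\sqrt{-38 - 175} \right)} + 234415} = 285446 - \frac{65974 + 94962}{- 7 \sqrt{-38 - 175} + 234415} = 285446 - \frac{160936}{- 7 \sqrt{-213} + 234415} = 285446 - \frac{160936}{- 7 i \sqrt{213} + 234415} = 285446 - \frac{160936}{234415 - 7 i \sqrt{213}}$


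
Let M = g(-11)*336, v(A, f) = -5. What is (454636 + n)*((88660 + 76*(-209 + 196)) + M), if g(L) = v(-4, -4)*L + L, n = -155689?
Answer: 30628913832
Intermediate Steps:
g(L) = -4*L (g(L) = -5*L + L = -4*L)
M = 14784 (M = -4*(-11)*336 = 44*336 = 14784)
(454636 + n)*((88660 + 76*(-209 + 196)) + M) = (454636 - 155689)*((88660 + 76*(-209 + 196)) + 14784) = 298947*((88660 + 76*(-13)) + 14784) = 298947*((88660 - 988) + 14784) = 298947*(87672 + 14784) = 298947*102456 = 30628913832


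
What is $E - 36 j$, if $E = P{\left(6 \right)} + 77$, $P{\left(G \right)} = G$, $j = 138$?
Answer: $-4885$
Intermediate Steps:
$E = 83$ ($E = 6 + 77 = 83$)
$E - 36 j = 83 - 4968 = -4885$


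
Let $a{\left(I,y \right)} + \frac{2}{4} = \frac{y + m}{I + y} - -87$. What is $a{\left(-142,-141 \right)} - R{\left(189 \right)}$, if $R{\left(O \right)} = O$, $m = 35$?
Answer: $- \frac{57803}{566} \approx -102.13$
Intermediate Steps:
$a{\left(I,y \right)} = \frac{173}{2} + \frac{35 + y}{I + y}$ ($a{\left(I,y \right)} = - \frac{1}{2} + \left(\frac{y + 35}{I + y} - -87\right) = - \frac{1}{2} + \left(\frac{35 + y}{I + y} + 87\right) = - \frac{1}{2} + \left(87 + \frac{35 + y}{I + y}\right) = \frac{173}{2} + \frac{35 + y}{I + y}$)
$a{\left(-142,-141 \right)} - R{\left(189 \right)} = \frac{70 + 173 \left(-142\right) + 175 \left(-141\right)}{2 \left(-142 - 141\right)} - 189 = \frac{70 - 24566 - 24675}{2 \left(-283\right)} - 189 = \frac{1}{2} \left(- \frac{1}{283}\right) \left(-49171\right) - 189 = \frac{49171}{566} - 189 = - \frac{57803}{566}$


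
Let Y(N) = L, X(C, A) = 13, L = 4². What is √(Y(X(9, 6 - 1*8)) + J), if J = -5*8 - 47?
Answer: I*√71 ≈ 8.4261*I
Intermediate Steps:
L = 16
J = -87 (J = -40 - 47 = -87)
Y(N) = 16
√(Y(X(9, 6 - 1*8)) + J) = √(16 - 87) = √(-71) = I*√71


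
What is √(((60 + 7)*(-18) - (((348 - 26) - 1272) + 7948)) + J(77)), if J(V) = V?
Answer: 3*I*√903 ≈ 90.15*I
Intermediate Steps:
√(((60 + 7)*(-18) - (((348 - 26) - 1272) + 7948)) + J(77)) = √(((60 + 7)*(-18) - (((348 - 26) - 1272) + 7948)) + 77) = √((67*(-18) - ((322 - 1272) + 7948)) + 77) = √((-1206 - (-950 + 7948)) + 77) = √((-1206 - 1*6998) + 77) = √((-1206 - 6998) + 77) = √(-8204 + 77) = √(-8127) = 3*I*√903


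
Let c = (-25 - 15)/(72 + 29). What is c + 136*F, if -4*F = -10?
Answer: 34300/101 ≈ 339.60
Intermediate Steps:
F = 5/2 (F = -¼*(-10) = 5/2 ≈ 2.5000)
c = -40/101 ≈ -0.39604
c + 136*F = -40/101 + 136*(5/2) = -40/101 + 340 = 34300/101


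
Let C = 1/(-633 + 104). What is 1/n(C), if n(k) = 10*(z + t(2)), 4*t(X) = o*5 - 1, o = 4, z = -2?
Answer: 2/55 ≈ 0.036364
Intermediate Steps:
t(X) = 19/4 (t(X) = (4*5 - 1)/4 = (20 - 1)/4 = (1/4)*19 = 19/4)
C = -1/529 (C = 1/(-529) = -1/529 ≈ -0.0018904)
n(k) = 55/2 (n(k) = 10*(-2 + 19/4) = 10*(11/4) = 55/2)
1/n(C) = 1/(55/2) = 2/55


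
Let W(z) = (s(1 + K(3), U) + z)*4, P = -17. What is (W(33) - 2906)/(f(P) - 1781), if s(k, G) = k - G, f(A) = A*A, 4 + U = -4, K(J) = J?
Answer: 1363/746 ≈ 1.8271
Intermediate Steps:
U = -8 (U = -4 - 4 = -8)
f(A) = A**2
W(z) = 48 + 4*z (W(z) = (((1 + 3) - 1*(-8)) + z)*4 = ((4 + 8) + z)*4 = (12 + z)*4 = 48 + 4*z)
(W(33) - 2906)/(f(P) - 1781) = ((48 + 4*33) - 2906)/((-17)**2 - 1781) = ((48 + 132) - 2906)/(289 - 1781) = (180 - 2906)/(-1492) = -2726*(-1/1492) = 1363/746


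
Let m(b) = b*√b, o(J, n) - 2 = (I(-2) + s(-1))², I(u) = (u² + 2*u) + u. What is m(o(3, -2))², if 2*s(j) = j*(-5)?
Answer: 729/64 ≈ 11.391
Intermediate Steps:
I(u) = u² + 3*u
s(j) = -5*j/2 (s(j) = (j*(-5))/2 = (-5*j)/2 = -5*j/2)
o(J, n) = 9/4 (o(J, n) = 2 + (-2*(3 - 2) - 5/2*(-1))² = 2 + (-2*1 + 5/2)² = 2 + (-2 + 5/2)² = 2 + (½)² = 2 + ¼ = 9/4)
m(b) = b^(3/2)
m(o(3, -2))² = ((9/4)^(3/2))² = (27/8)² = 729/64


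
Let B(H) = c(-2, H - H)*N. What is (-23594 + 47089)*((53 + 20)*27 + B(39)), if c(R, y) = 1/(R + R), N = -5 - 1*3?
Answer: 46355635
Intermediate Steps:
N = -8 (N = -5 - 3 = -8)
c(R, y) = 1/(2*R)
B(H) = 2 (B(H) = ((½)/(-2))*(-8) = ((½)*(-½))*(-8) = -¼*(-8) = 2)
(-23594 + 47089)*((53 + 20)*27 + B(39)) = (-23594 + 47089)*((53 + 20)*27 + 2) = 23495*(73*27 + 2) = 23495*(1971 + 2) = 23495*1973 = 46355635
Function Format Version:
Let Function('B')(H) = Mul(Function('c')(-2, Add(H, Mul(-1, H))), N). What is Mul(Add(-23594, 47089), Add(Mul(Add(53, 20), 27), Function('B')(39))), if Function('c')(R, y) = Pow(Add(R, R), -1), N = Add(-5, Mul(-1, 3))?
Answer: 46355635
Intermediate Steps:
N = -8 (N = Add(-5, -3) = -8)
Function('c')(R, y) = Mul(Rational(1, 2), Pow(R, -1)) (Function('c')(R, y) = Pow(Mul(2, R), -1) = Mul(Rational(1, 2), Pow(R, -1)))
Function('B')(H) = 2 (Function('B')(H) = Mul(Mul(Rational(1, 2), Pow(-2, -1)), -8) = Mul(Mul(Rational(1, 2), Rational(-1, 2)), -8) = Mul(Rational(-1, 4), -8) = 2)
Mul(Add(-23594, 47089), Add(Mul(Add(53, 20), 27), Function('B')(39))) = Mul(Add(-23594, 47089), Add(Mul(Add(53, 20), 27), 2)) = Mul(23495, Add(Mul(73, 27), 2)) = Mul(23495, Add(1971, 2)) = Mul(23495, 1973) = 46355635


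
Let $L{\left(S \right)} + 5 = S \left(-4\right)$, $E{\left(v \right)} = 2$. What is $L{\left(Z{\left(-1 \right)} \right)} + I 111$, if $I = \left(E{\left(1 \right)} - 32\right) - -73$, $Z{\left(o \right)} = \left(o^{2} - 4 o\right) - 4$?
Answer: $4764$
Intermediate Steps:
$Z{\left(o \right)} = -4 + o^{2} - 4 o$
$I = 43$ ($I = \left(2 - 32\right) - -73 = \left(2 - 32\right) + 73 = -30 + 73 = 43$)
$L{\left(S \right)} = -5 - 4 S$ ($L{\left(S \right)} = -5 + S \left(-4\right) = -5 - 4 S$)
$L{\left(Z{\left(-1 \right)} \right)} + I 111 = \left(-5 - 4 \left(-4 + \left(-1\right)^{2} - -4\right)\right) + 43 \cdot 111 = \left(-5 - 4 \left(-4 + 1 + 4\right)\right) + 4773 = \left(-5 - 4\right) + 4773 = -9 + 4773 = 4764$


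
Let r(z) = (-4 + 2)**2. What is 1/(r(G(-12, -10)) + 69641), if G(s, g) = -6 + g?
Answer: 1/69645 ≈ 1.4359e-5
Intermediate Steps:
r(z) = 4 (r(z) = (-2)**2 = 4)
1/(r(G(-12, -10)) + 69641) = 1/(4 + 69641) = 1/69645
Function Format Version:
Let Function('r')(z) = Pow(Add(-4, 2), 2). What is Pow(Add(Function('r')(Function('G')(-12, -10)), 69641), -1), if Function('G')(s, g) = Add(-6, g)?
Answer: Rational(1, 69645) ≈ 1.4359e-5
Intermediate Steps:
Function('r')(z) = 4 (Function('r')(z) = Pow(-2, 2) = 4)
Pow(Add(Function('r')(Function('G')(-12, -10)), 69641), -1) = Pow(Add(4, 69641), -1) = Pow(69645, -1) = Rational(1, 69645)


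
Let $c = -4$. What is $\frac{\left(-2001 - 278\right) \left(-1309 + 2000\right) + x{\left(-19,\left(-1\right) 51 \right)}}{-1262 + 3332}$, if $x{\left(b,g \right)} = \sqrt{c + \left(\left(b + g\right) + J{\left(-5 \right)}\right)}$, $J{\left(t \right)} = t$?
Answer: $- \frac{1574789}{2070} + \frac{i \sqrt{79}}{2070} \approx -760.77 + 0.0042938 i$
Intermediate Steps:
$x{\left(b,g \right)} = \sqrt{-9 + b + g}$ ($x{\left(b,g \right)} = \sqrt{-4 - \left(5 - b - g\right)} = \sqrt{-4 + \left(-5 + b + g\right)} = \sqrt{-9 + b + g}$)
$\frac{\left(-2001 - 278\right) \left(-1309 + 2000\right) + x{\left(-19,\left(-1\right) 51 \right)}}{-1262 + 3332} = \frac{\left(-2001 - 278\right) \left(-1309 + 2000\right) + \sqrt{-9 - 19 - 51}}{-1262 + 3332} = \frac{\left(-2279\right) 691 + \sqrt{-9 - 19 - 51}}{2070} = \left(-1574789 + \sqrt{-79}\right) \frac{1}{2070} = \left(-1574789 + i \sqrt{79}\right) \frac{1}{2070} = - \frac{1574789}{2070} + \frac{i \sqrt{79}}{2070}$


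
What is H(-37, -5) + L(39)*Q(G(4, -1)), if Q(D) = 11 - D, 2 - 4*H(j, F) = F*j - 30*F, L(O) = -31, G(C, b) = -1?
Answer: -1821/4 ≈ -455.25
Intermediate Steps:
H(j, F) = 1/2 + 15*F/2 - F*j/4 (H(j, F) = 1/2 - (F*j - 30*F)/4 = 1/2 - (-30*F + F*j)/4 = 1/2 + (15*F/2 - F*j/4) = 1/2 + 15*F/2 - F*j/4)
H(-37, -5) + L(39)*Q(G(4, -1)) = (1/2 + (15/2)*(-5) - 1/4*(-5)*(-37)) - 31*(11 - 1*(-1)) = (1/2 - 75/2 - 185/4) - 31*(11 + 1) = -333/4 - 31*12 = -333/4 - 372 = -1821/4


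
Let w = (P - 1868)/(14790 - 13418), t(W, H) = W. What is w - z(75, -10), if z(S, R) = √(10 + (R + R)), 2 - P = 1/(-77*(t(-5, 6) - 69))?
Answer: -10632469/7817656 - I*√10 ≈ -1.3601 - 3.1623*I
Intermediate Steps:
P = 11395/5698 (P = 2 - 1/((-77*(-5 - 69))) = 2 - 1/((-77*(-74))) = 2 - 1/5698 = 11395/5698 ≈ 1.9998)
w = -10632469/7817656 (w = (11395/5698 - 1868)/(14790 - 13418) = -10632469/5698/1372 = -10632469/5698*1/1372 = -10632469/7817656 ≈ -1.3601)
z(S, R) = √(10 + 2*R)
w - z(75, -10) = -10632469/7817656 - √(10 + 2*(-10)) = -10632469/7817656 - √(10 - 20) = -10632469/7817656 - √(-10) = -10632469/7817656 - I*√10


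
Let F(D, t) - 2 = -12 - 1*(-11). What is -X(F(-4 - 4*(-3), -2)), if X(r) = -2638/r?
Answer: 2638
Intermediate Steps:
F(D, t) = 1 (F(D, t) = 2 + (-12 - 1*(-11)) = 2 + (-12 + 11) = 2 - 1 = 1)
-X(F(-4 - 4*(-3), -2)) = -(-2638)/1 = -(-2638) = -1*(-2638) = 2638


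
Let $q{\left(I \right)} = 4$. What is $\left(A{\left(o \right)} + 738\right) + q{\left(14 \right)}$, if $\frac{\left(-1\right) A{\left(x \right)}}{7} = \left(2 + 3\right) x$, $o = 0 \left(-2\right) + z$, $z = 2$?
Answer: $672$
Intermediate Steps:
$o = 2$ ($o = 0 \left(-2\right) + 2 = 0 + 2 = 2$)
$A{\left(x \right)} = - 35 x$ ($A{\left(x \right)} = - 7 \left(2 + 3\right) x = - 7 \cdot 5 x = - 35 x$)
$\left(A{\left(o \right)} + 738\right) + q{\left(14 \right)} = \left(\left(-35\right) 2 + 738\right) + 4 = \left(-70 + 738\right) + 4 = 668 + 4 = 672$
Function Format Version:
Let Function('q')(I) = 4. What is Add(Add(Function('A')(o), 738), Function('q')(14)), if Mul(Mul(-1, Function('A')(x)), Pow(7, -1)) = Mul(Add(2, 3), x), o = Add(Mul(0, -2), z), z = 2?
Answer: 672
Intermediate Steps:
o = 2 (o = Add(Mul(0, -2), 2) = Add(0, 2) = 2)
Function('A')(x) = Mul(-35, x) (Function('A')(x) = Mul(-7, Mul(Add(2, 3), x)) = Mul(-7, Mul(5, x)) = Mul(-35, x))
Add(Add(Function('A')(o), 738), Function('q')(14)) = Add(Add(Mul(-35, 2), 738), 4) = Add(Add(-70, 738), 4) = Add(668, 4) = 672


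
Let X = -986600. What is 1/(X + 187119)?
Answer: -1/799481 ≈ -1.2508e-6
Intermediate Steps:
1/(X + 187119) = 1/(-986600 + 187119) = 1/(-799481) = -1/799481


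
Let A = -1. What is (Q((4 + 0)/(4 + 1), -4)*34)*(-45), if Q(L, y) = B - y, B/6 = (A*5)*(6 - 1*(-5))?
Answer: 498780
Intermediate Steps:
B = -330 (B = 6*((-1*5)*(6 - 1*(-5))) = 6*(-5*(6 + 5)) = 6*(-5*11) = 6*(-55) = -330)
Q(L, y) = -330 - y
(Q((4 + 0)/(4 + 1), -4)*34)*(-45) = ((-330 - 1*(-4))*34)*(-45) = ((-330 + 4)*34)*(-45) = -326*34*(-45) = -11084*(-45) = 498780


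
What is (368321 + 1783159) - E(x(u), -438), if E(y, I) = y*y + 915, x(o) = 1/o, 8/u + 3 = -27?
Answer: 34408815/16 ≈ 2.1506e+6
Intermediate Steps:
u = -4/15 (u = 8/(-3 - 27) = 8/(-30) = 8*(-1/30) = -4/15 ≈ -0.26667)
x(o) = 1/o
E(y, I) = 915 + y² (E(y, I) = y² + 915 = 915 + y²)
(368321 + 1783159) - E(x(u), -438) = (368321 + 1783159) - (915 + (1/(-4/15))²) = 2151480 - (915 + (-15/4)²) = 2151480 - (915 + 225/16) = 2151480 - 1*14865/16 = 2151480 - 14865/16 = 34408815/16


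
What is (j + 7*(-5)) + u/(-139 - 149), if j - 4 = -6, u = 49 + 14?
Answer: -1191/32 ≈ -37.219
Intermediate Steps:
u = 63
j = -2 (j = 4 - 6 = -2)
(j + 7*(-5)) + u/(-139 - 149) = (-2 + 7*(-5)) + 63/(-139 - 149) = (-2 - 35) + 63/(-288) = -37 + 63*(-1/288) = -37 - 7/32 = -1191/32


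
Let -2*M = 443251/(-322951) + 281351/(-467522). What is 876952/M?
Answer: 264816172555235488/298092180823 ≈ 8.8837e+5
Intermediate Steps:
M = 298092180823/301973394844 (M = -(443251/(-322951) + 281351/(-467522))/2 = -(443251*(-1/322951) + 281351*(-1/467522))/2 = -(-443251/322951 - 281351/467522)/2 = -1/2*(-298092180823/150986697422) = 298092180823/301973394844 ≈ 0.98715)
876952/M = 876952/(298092180823/301973394844) = 876952*(301973394844/298092180823) = 264816172555235488/298092180823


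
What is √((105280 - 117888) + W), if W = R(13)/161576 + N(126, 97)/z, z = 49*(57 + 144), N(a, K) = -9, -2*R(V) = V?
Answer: 3*I*√2011143791430548193/37889572 ≈ 112.29*I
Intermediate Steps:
R(V) = -V/2
z = 9849 (z = 49*201 = 9849)
W = -1012135/1060908016 (W = -½*13/161576 - 9/9849 = -13/2*1/161576 - 9*1/9849 = -13/323152 - 3/3283 = -1012135/1060908016 ≈ -0.00095403)
√((105280 - 117888) + W) = √((105280 - 117888) - 1012135/1060908016) = √(-12608 - 1012135/1060908016) = √(-13375929277863/1060908016) = 3*I*√2011143791430548193/37889572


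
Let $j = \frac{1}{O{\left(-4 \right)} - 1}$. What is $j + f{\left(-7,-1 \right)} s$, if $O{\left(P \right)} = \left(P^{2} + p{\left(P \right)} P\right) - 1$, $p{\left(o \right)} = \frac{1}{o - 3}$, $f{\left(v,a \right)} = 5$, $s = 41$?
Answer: $\frac{20917}{102} \approx 205.07$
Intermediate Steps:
$p{\left(o \right)} = \frac{1}{-3 + o}$
$O{\left(P \right)} = -1 + P^{2} + \frac{P}{-3 + P}$ ($O{\left(P \right)} = \left(P^{2} + \frac{P}{-3 + P}\right) - 1 = -1 + P^{2} + \frac{P}{-3 + P}$)
$j = \frac{7}{102}$ ($j = \frac{1}{\frac{-4 + \left(-1 + \left(-4\right)^{2}\right) \left(-3 - 4\right)}{-3 - 4} - 1} = \frac{1}{\frac{-4 + \left(-1 + 16\right) \left(-7\right)}{-7} - 1} = \frac{1}{- \frac{-4 + 15 \left(-7\right)}{7} - 1} = \frac{1}{- \frac{-4 - 105}{7} - 1} = \frac{1}{\left(- \frac{1}{7}\right) \left(-109\right) - 1} = \frac{1}{\frac{109}{7} - 1} = \frac{1}{\frac{102}{7}} = \frac{7}{102} \approx 0.068627$)
$j + f{\left(-7,-1 \right)} s = \frac{7}{102} + 5 \cdot 41 = \frac{7}{102} + 205 = \frac{20917}{102}$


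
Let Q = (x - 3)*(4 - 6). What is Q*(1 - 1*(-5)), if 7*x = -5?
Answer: 312/7 ≈ 44.571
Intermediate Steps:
x = -5/7 (x = (⅐)*(-5) = -5/7 ≈ -0.71429)
Q = 52/7 (Q = (-5/7 - 3)*(4 - 6) = -26/7*(-2) = 52/7 ≈ 7.4286)
Q*(1 - 1*(-5)) = 52*(1 - 1*(-5))/7 = 52*(1 + 5)/7 = (52/7)*6 = 312/7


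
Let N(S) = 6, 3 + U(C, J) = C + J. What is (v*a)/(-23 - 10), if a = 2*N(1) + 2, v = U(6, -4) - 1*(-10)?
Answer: -42/11 ≈ -3.8182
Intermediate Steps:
U(C, J) = -3 + C + J (U(C, J) = -3 + (C + J) = -3 + C + J)
v = 9 (v = (-3 + 6 - 4) - 1*(-10) = -1 + 10 = 9)
a = 14 (a = 2*6 + 2 = 12 + 2 = 14)
(v*a)/(-23 - 10) = (9*14)/(-23 - 10) = 126/(-33) = 126*(-1/33) = -42/11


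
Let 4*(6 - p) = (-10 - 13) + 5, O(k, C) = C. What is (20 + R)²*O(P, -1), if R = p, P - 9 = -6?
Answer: -3721/4 ≈ -930.25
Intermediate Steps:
P = 3 (P = 9 - 6 = 3)
p = 21/2 (p = 6 - ((-10 - 13) + 5)/4 = 6 - (-23 + 5)/4 = 6 - ¼*(-18) = 6 + 9/2 = 21/2 ≈ 10.500)
R = 21/2 ≈ 10.500
(20 + R)²*O(P, -1) = (20 + 21/2)²*(-1) = (61/2)²*(-1) = (3721/4)*(-1) = -3721/4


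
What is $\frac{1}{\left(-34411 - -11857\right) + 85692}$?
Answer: $\frac{1}{63138} \approx 1.5838 \cdot 10^{-5}$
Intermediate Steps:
$\frac{1}{\left(-34411 - -11857\right) + 85692} = \frac{1}{\left(-34411 + 11857\right) + 85692} = \frac{1}{-22554 + 85692} = \frac{1}{63138}$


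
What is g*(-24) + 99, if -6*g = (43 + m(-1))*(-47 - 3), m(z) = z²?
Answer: -8701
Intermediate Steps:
g = 1100/3 (g = -(43 + (-1)²)*(-47 - 3)/6 = -(43 + 1)*(-50)/6 = -22*(-50)/3 = -⅙*(-2200) = 1100/3 ≈ 366.67)
g*(-24) + 99 = (1100/3)*(-24) + 99 = -8800 + 99 = -8701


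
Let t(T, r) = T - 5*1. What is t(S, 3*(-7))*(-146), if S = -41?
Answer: 6716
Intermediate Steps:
t(T, r) = -5 + T (t(T, r) = T - 5 = -5 + T)
t(S, 3*(-7))*(-146) = (-5 - 41)*(-146) = -46*(-146) = 6716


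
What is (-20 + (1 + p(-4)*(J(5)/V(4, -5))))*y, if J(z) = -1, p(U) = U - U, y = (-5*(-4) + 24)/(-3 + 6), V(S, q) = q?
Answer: -836/3 ≈ -278.67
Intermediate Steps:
y = 44/3 (y = (20 + 24)/3 = 44*(⅓) = 44/3 ≈ 14.667)
p(U) = 0
(-20 + (1 + p(-4)*(J(5)/V(4, -5))))*y = (-20 + (1 + 0*(-1/(-5))))*(44/3) = (-20 + (1 + 0*(-1*(-⅕))))*(44/3) = (-20 + (1 + 0*(⅕)))*(44/3) = (-20 + (1 + 0))*(44/3) = (-20 + 1)*(44/3) = -19*44/3 = -836/3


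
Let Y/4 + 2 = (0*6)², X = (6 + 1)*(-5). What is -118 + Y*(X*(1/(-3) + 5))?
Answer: 3566/3 ≈ 1188.7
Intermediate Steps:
X = -35 (X = 7*(-5) = -35)
Y = -8 (Y = -8 + 4*(0*6)² = -8 + 4*0² = -8 + 4*0 = -8 + 0 = -8)
-118 + Y*(X*(1/(-3) + 5)) = -118 - (-280)*(1/(-3) + 5) = -118 - (-280)*(-⅓ + 5) = -118 - (-280)*14/3 = -118 - 8*(-490/3) = -118 + 3920/3 = 3566/3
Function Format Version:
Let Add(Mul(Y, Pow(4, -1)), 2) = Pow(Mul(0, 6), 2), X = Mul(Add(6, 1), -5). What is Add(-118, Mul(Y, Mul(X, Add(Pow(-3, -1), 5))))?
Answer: Rational(3566, 3) ≈ 1188.7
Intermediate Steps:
X = -35 (X = Mul(7, -5) = -35)
Y = -8 (Y = Add(-8, Mul(4, Pow(Mul(0, 6), 2))) = Add(-8, Mul(4, Pow(0, 2))) = Add(-8, Mul(4, 0)) = Add(-8, 0) = -8)
Add(-118, Mul(Y, Mul(X, Add(Pow(-3, -1), 5)))) = Add(-118, Mul(-8, Mul(-35, Add(Pow(-3, -1), 5)))) = Add(-118, Mul(-8, Mul(-35, Add(Rational(-1, 3), 5)))) = Add(-118, Mul(-8, Mul(-35, Rational(14, 3)))) = Add(-118, Mul(-8, Rational(-490, 3))) = Add(-118, Rational(3920, 3)) = Rational(3566, 3)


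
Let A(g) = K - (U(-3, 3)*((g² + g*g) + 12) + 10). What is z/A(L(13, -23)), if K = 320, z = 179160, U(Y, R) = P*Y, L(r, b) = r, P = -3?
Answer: -4479/71 ≈ -63.085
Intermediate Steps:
U(Y, R) = -3*Y
A(g) = 202 - 18*g² (A(g) = 320 - ((-3*(-3))*((g² + g*g) + 12) + 10) = 320 - (9*((g² + g²) + 12) + 10) = 320 - (9*(2*g² + 12) + 10) = 320 - (9*(12 + 2*g²) + 10) = 320 - ((108 + 18*g²) + 10) = 320 - (118 + 18*g²) = 320 + (-118 - 18*g²) = 202 - 18*g²)
z/A(L(13, -23)) = 179160/(202 - 18*13²) = 179160/(202 - 18*169) = 179160/(202 - 3042) = 179160/(-2840) = 179160*(-1/2840) = -4479/71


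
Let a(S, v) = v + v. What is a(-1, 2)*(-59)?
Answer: -236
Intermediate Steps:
a(S, v) = 2*v
a(-1, 2)*(-59) = (2*2)*(-59) = 4*(-59) = -236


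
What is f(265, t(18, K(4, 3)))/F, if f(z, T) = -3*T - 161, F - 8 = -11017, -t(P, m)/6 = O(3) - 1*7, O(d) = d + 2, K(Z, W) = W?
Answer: 197/11009 ≈ 0.017894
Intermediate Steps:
O(d) = 2 + d
t(P, m) = 12 (t(P, m) = -6*((2 + 3) - 1*7) = -6*(5 - 7) = -6*(-2) = 12)
F = -11009 (F = 8 - 11017 = -11009)
f(z, T) = -161 - 3*T
f(265, t(18, K(4, 3)))/F = (-161 - 3*12)/(-11009) = (-161 - 36)*(-1/11009) = -197*(-1/11009) = 197/11009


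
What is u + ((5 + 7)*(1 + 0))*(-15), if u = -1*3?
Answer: -183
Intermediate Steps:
u = -3
u + ((5 + 7)*(1 + 0))*(-15) = -3 + ((5 + 7)*(1 + 0))*(-15) = -3 + (12*1)*(-15) = -3 + 12*(-15) = -3 - 180 = -183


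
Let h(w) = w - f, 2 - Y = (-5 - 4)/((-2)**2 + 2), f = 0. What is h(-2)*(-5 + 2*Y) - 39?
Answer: -43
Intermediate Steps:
Y = 7/2 (Y = 2 - (-5 - 4)/((-2)**2 + 2) = 2 - (-9)/(4 + 2) = 2 - (-9)/6 = 2 - 1*(-3/2) = 2 + 3/2 = 7/2 ≈ 3.5000)
h(w) = w (h(w) = w - 1*0 = w + 0 = w)
h(-2)*(-5 + 2*Y) - 39 = -2*(-5 + 2*(7/2)) - 39 = -2*(-5 + 7) - 39 = -2*2 - 39 = -4 - 39 = -43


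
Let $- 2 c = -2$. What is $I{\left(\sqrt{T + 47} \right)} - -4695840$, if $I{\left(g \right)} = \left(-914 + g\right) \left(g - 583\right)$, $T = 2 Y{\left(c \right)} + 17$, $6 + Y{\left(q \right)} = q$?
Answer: $5228756 - 4491 \sqrt{6} \approx 5.2178 \cdot 10^{6}$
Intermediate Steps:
$c = 1$ ($c = \left(- \frac{1}{2}\right) \left(-2\right) = 1$)
$Y{\left(q \right)} = -6 + q$
$T = 7$ ($T = 2 \left(-6 + 1\right) + 17 = 2 \left(-5\right) + 17 = -10 + 17 = 7$)
$I{\left(g \right)} = \left(-914 + g\right) \left(-583 + g\right)$
$I{\left(\sqrt{T + 47} \right)} - -4695840 = \left(532862 + \left(\sqrt{7 + 47}\right)^{2} - 1497 \sqrt{7 + 47}\right) - -4695840 = \left(532862 + \left(\sqrt{54}\right)^{2} - 1497 \sqrt{54}\right) + 4695840 = \left(532862 + \left(3 \sqrt{6}\right)^{2} - 1497 \cdot 3 \sqrt{6}\right) + 4695840 = \left(532862 + 54 - 4491 \sqrt{6}\right) + 4695840 = \left(532916 - 4491 \sqrt{6}\right) + 4695840 = 5228756 - 4491 \sqrt{6}$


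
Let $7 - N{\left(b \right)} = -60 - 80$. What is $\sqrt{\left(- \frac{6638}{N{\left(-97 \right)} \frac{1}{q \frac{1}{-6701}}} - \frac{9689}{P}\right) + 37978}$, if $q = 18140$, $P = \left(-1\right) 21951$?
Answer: $\frac{\sqrt{498691163417646946433}}{114406173} \approx 195.19$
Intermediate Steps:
$P = -21951$
$N{\left(b \right)} = 147$ ($N{\left(b \right)} = 7 - \left(-60 - 80\right) = 7 - -140 = 7 + 140 = 147$)
$\sqrt{\left(- \frac{6638}{N{\left(-97 \right)} \frac{1}{q \frac{1}{-6701}}} - \frac{9689}{P}\right) + 37978} = \sqrt{\left(- \frac{6638}{147 \frac{1}{18140 \frac{1}{-6701}}} - \frac{9689}{-21951}\right) + 37978} = \sqrt{\left(- \frac{6638}{147 \frac{1}{18140 \left(- \frac{1}{6701}\right)}} - - \frac{9689}{21951}\right) + 37978} = \sqrt{\left(- \frac{6638}{147 \frac{1}{- \frac{18140}{6701}}} + \frac{9689}{21951}\right) + 37978} = \sqrt{\left(- \frac{6638}{147 \left(- \frac{6701}{18140}\right)} + \frac{9689}{21951}\right) + 37978} = \sqrt{\left(- \frac{6638}{- \frac{985047}{18140}} + \frac{9689}{21951}\right) + 37978} = \sqrt{\left(\left(-6638\right) \left(- \frac{18140}{985047}\right) + \frac{9689}{21951}\right) + 37978} = \sqrt{\left(\frac{120413320}{985047} + \frac{9689}{21951}\right) + 37978} = \sqrt{\frac{884245635901}{7207588899} + 37978} = \sqrt{\frac{274614056842123}{7207588899}} = \frac{\sqrt{498691163417646946433}}{114406173}$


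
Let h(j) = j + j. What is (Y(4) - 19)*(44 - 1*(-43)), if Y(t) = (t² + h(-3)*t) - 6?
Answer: -2871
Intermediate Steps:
h(j) = 2*j
Y(t) = -6 + t² - 6*t (Y(t) = (t² + (2*(-3))*t) - 6 = (t² - 6*t) - 6 = -6 + t² - 6*t)
(Y(4) - 19)*(44 - 1*(-43)) = ((-6 + 4² - 6*4) - 19)*(44 - 1*(-43)) = ((-6 + 16 - 24) - 19)*(44 + 43) = (-14 - 19)*87 = -33*87 = -2871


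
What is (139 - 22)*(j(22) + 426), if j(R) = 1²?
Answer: 49959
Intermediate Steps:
j(R) = 1
(139 - 22)*(j(22) + 426) = (139 - 22)*(1 + 426) = 117*427 = 49959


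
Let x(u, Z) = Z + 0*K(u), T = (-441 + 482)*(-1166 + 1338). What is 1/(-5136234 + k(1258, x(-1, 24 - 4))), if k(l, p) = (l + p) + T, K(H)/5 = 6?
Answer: -1/5127904 ≈ -1.9501e-7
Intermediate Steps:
K(H) = 30 (K(H) = 5*6 = 30)
T = 7052 (T = 41*172 = 7052)
x(u, Z) = Z (x(u, Z) = Z + 0*30 = Z + 0 = Z)
k(l, p) = 7052 + l + p (k(l, p) = (l + p) + 7052 = 7052 + l + p)
1/(-5136234 + k(1258, x(-1, 24 - 4))) = 1/(-5136234 + (7052 + 1258 + (24 - 4))) = 1/(-5136234 + (7052 + 1258 + 20)) = 1/(-5136234 + 8330) = 1/(-5127904) = -1/5127904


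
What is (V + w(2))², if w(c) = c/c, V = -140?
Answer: 19321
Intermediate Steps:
w(c) = 1
(V + w(2))² = (-140 + 1)² = (-139)² = 19321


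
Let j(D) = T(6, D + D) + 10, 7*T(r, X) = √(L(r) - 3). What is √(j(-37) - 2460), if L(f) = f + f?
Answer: I*√120029/7 ≈ 49.493*I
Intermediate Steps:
L(f) = 2*f
T(r, X) = √(-3 + 2*r)/7 (T(r, X) = √(2*r - 3)/7 = √(-3 + 2*r)/7)
j(D) = 73/7 (j(D) = √(-3 + 2*6)/7 + 10 = √(-3 + 12)/7 + 10 = √9/7 + 10 = (⅐)*3 + 10 = 3/7 + 10 = 73/7)
√(j(-37) - 2460) = √(73/7 - 2460) = √(-17147/7) = I*√120029/7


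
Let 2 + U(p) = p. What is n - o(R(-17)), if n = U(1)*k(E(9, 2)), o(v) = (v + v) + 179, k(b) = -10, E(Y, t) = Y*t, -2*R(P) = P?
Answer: -186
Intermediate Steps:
R(P) = -P/2
U(p) = -2 + p
o(v) = 179 + 2*v (o(v) = 2*v + 179 = 179 + 2*v)
n = 10 (n = (-2 + 1)*(-10) = -1*(-10) = 10)
n - o(R(-17)) = 10 - (179 + 2*(-½*(-17))) = 10 - (179 + 2*(17/2)) = 10 - (179 + 17) = 10 - 1*196 = 10 - 196 = -186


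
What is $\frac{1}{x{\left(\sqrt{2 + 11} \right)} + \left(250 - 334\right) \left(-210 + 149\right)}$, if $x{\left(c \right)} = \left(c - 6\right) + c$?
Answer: $\frac{2559}{13096936} - \frac{\sqrt{13}}{13096936} \approx 0.00019511$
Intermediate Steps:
$x{\left(c \right)} = -6 + 2 c$ ($x{\left(c \right)} = \left(-6 + c\right) + c = -6 + 2 c$)
$\frac{1}{x{\left(\sqrt{2 + 11} \right)} + \left(250 - 334\right) \left(-210 + 149\right)} = \frac{1}{\left(-6 + 2 \sqrt{2 + 11}\right) + \left(250 - 334\right) \left(-210 + 149\right)} = \frac{1}{\left(-6 + 2 \sqrt{13}\right) - -5124} = \frac{1}{\left(-6 + 2 \sqrt{13}\right) + 5124} = \frac{1}{5118 + 2 \sqrt{13}}$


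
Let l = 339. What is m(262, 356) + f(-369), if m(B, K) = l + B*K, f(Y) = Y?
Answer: 93242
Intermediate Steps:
m(B, K) = 339 + B*K
m(262, 356) + f(-369) = (339 + 262*356) - 369 = (339 + 93272) - 369 = 93611 - 369 = 93242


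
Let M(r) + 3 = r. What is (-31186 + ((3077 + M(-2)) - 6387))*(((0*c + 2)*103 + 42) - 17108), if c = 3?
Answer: 581686860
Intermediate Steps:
M(r) = -3 + r
(-31186 + ((3077 + M(-2)) - 6387))*(((0*c + 2)*103 + 42) - 17108) = (-31186 + ((3077 + (-3 - 2)) - 6387))*(((0*3 + 2)*103 + 42) - 17108) = (-31186 + ((3077 - 5) - 6387))*(((0 + 2)*103 + 42) - 17108) = (-31186 + (3072 - 6387))*((2*103 + 42) - 17108) = (-31186 - 3315)*((206 + 42) - 17108) = -34501*(248 - 17108) = -34501*(-16860) = 581686860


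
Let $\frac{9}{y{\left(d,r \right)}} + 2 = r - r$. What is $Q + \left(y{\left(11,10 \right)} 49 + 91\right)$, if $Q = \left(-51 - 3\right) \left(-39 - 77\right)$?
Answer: $\frac{12269}{2} \approx 6134.5$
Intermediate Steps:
$y{\left(d,r \right)} = - \frac{9}{2}$ ($y{\left(d,r \right)} = \frac{9}{-2 + \left(r - r\right)} = \frac{9}{-2 + 0} = \frac{9}{-2} = 9 \left(- \frac{1}{2}\right) = - \frac{9}{2}$)
$Q = 6264$ ($Q = \left(-51 - 3\right) \left(-116\right) = \left(-54\right) \left(-116\right) = 6264$)
$Q + \left(y{\left(11,10 \right)} 49 + 91\right) = 6264 + \left(\left(- \frac{9}{2}\right) 49 + 91\right) = 6264 + \left(- \frac{441}{2} + 91\right) = 6264 - \frac{259}{2} = \frac{12269}{2}$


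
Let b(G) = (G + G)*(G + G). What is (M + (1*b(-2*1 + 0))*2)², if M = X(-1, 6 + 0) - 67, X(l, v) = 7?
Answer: 784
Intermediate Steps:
b(G) = 4*G² (b(G) = (2*G)*(2*G) = 4*G²)
M = -60 (M = 7 - 67 = -60)
(M + (1*b(-2*1 + 0))*2)² = (-60 + (1*(4*(-2*1 + 0)²))*2)² = (-60 + (1*(4*(-2 + 0)²))*2)² = (-60 + (1*(4*(-2)²))*2)² = (-60 + (1*(4*4))*2)² = (-60 + (1*16)*2)² = (-60 + 16*2)² = (-60 + 32)² = (-28)² = 784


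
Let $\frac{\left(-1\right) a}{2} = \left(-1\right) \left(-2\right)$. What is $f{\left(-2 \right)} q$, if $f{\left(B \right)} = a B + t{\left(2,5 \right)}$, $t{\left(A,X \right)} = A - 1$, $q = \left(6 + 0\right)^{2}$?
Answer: $324$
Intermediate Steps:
$q = 36$ ($q = 6^{2} = 36$)
$t{\left(A,X \right)} = -1 + A$
$a = -4$ ($a = - 2 \left(\left(-1\right) \left(-2\right)\right) = \left(-2\right) 2 = -4$)
$f{\left(B \right)} = 1 - 4 B$ ($f{\left(B \right)} = - 4 B + \left(-1 + 2\right) = - 4 B + 1 = 1 - 4 B$)
$f{\left(-2 \right)} q = \left(1 - -8\right) 36 = \left(1 + 8\right) 36 = 9 \cdot 36 = 324$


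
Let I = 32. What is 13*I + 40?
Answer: 456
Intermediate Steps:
13*I + 40 = 13*32 + 40 = 416 + 40 = 456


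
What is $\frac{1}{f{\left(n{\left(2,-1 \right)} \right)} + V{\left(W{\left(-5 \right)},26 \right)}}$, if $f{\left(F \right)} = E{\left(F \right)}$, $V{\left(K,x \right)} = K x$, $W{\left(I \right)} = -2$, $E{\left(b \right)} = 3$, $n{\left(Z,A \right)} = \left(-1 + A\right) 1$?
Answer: $- \frac{1}{49} \approx -0.020408$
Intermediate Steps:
$n{\left(Z,A \right)} = -1 + A$
$f{\left(F \right)} = 3$
$\frac{1}{f{\left(n{\left(2,-1 \right)} \right)} + V{\left(W{\left(-5 \right)},26 \right)}} = \frac{1}{3 - 52} = \frac{1}{-49} = - \frac{1}{49}$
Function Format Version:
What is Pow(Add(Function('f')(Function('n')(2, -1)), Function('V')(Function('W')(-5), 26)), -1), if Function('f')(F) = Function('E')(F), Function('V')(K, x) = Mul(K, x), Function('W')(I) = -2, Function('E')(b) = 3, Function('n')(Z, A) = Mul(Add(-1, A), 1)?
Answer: Rational(-1, 49) ≈ -0.020408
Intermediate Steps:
Function('n')(Z, A) = Add(-1, A)
Function('f')(F) = 3
Pow(Add(Function('f')(Function('n')(2, -1)), Function('V')(Function('W')(-5), 26)), -1) = Pow(Add(3, Mul(-2, 26)), -1) = Pow(Add(3, -52), -1) = Pow(-49, -1) = Rational(-1, 49)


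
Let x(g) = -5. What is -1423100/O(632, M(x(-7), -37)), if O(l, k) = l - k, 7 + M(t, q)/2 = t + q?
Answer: -142310/73 ≈ -1949.5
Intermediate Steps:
M(t, q) = -14 + 2*q + 2*t (M(t, q) = -14 + 2*(t + q) = -14 + 2*(q + t) = -14 + (2*q + 2*t) = -14 + 2*q + 2*t)
-1423100/O(632, M(x(-7), -37)) = -1423100/(632 - (-14 + 2*(-37) + 2*(-5))) = -1423100/(632 - (-14 - 74 - 10)) = -1423100/(632 - 1*(-98)) = -1423100/(632 + 98) = -1423100/730 = -1423100*1/730 = -142310/73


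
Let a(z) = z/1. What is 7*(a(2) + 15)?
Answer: 119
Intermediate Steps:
a(z) = z (a(z) = z*1 = z)
7*(a(2) + 15) = 7*(2 + 15) = 7*17 = 119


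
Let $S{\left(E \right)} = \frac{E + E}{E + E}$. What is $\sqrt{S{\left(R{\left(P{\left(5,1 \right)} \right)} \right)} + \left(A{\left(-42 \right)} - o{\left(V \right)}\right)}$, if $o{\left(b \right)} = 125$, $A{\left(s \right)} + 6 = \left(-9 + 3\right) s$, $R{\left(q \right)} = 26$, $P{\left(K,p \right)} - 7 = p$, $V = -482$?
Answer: $\sqrt{122} \approx 11.045$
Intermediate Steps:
$P{\left(K,p \right)} = 7 + p$
$A{\left(s \right)} = -6 - 6 s$ ($A{\left(s \right)} = -6 + \left(-9 + 3\right) s = -6 - 6 s$)
$S{\left(E \right)} = 1$ ($S{\left(E \right)} = \frac{2 E}{2 E} = 2 E \frac{1}{2 E} = 1$)
$\sqrt{S{\left(R{\left(P{\left(5,1 \right)} \right)} \right)} + \left(A{\left(-42 \right)} - o{\left(V \right)}\right)} = \sqrt{1 - -121} = \sqrt{1 + \left(\left(-6 + 252\right) - 125\right)} = \sqrt{1 + \left(246 - 125\right)} = \sqrt{1 + 121} = \sqrt{122}$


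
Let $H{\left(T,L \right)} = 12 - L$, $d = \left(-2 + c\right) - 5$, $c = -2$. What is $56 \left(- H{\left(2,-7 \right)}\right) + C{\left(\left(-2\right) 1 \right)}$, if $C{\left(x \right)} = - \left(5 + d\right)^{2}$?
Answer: $-1080$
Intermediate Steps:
$d = -9$ ($d = \left(-2 - 2\right) - 5 = -4 - 5 = -9$)
$C{\left(x \right)} = -16$ ($C{\left(x \right)} = - \left(5 - 9\right)^{2} = - \left(-4\right)^{2} = \left(-1\right) 16 = -16$)
$56 \left(- H{\left(2,-7 \right)}\right) + C{\left(\left(-2\right) 1 \right)} = 56 \left(- (12 - -7)\right) - 16 = 56 \left(- (12 + 7)\right) - 16 = 56 \left(\left(-1\right) 19\right) - 16 = 56 \left(-19\right) - 16 = -1064 - 16 = -1080$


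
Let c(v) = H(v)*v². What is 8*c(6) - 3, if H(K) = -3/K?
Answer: -147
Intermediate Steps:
c(v) = -3*v (c(v) = (-3/v)*v² = -3*v)
8*c(6) - 3 = 8*(-3*6) - 3 = 8*(-18) - 3 = -144 - 3 = -147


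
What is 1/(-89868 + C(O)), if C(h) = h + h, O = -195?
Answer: -1/90258 ≈ -1.1079e-5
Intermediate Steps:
C(h) = 2*h
1/(-89868 + C(O)) = 1/(-89868 + 2*(-195)) = 1/(-89868 - 390) = 1/(-90258) = -1/90258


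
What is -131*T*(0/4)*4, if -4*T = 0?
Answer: 0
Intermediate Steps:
T = 0 (T = -1/4*0 = 0)
-131*T*(0/4)*4 = -0*(0/4)*4 = -0*(0*(1/4))*4 = -0*0*4 = -0*0 = -131*0 = 0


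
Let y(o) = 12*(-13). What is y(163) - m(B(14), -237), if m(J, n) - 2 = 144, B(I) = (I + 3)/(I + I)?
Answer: -302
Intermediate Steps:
B(I) = (3 + I)/(2*I) (B(I) = (3 + I)/((2*I)) = (3 + I)*(1/(2*I)) = (3 + I)/(2*I))
m(J, n) = 146 (m(J, n) = 2 + 144 = 146)
y(o) = -156
y(163) - m(B(14), -237) = -156 - 1*146 = -156 - 146 = -302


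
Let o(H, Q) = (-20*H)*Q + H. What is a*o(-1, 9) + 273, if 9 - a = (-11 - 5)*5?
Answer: 16204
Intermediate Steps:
o(H, Q) = H - 20*H*Q (o(H, Q) = -20*H*Q + H = H - 20*H*Q)
a = 89 (a = 9 - (-11 - 5)*5 = 9 - (-16)*5 = 9 - 1*(-80) = 9 + 80 = 89)
a*o(-1, 9) + 273 = 89*(-(1 - 20*9)) + 273 = 89*(-(1 - 180)) + 273 = 89*(-1*(-179)) + 273 = 89*179 + 273 = 15931 + 273 = 16204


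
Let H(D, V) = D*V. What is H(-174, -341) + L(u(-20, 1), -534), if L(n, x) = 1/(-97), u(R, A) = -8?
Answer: 5755397/97 ≈ 59334.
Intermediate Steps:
L(n, x) = -1/97
H(-174, -341) + L(u(-20, 1), -534) = -174*(-341) - 1/97 = 59334 - 1/97 = 5755397/97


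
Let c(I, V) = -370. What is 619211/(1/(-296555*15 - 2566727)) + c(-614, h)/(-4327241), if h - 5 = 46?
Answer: -18796658049071560882/4327241 ≈ -4.3438e+12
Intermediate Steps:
h = 51 (h = 5 + 46 = 51)
619211/(1/(-296555*15 - 2566727)) + c(-614, h)/(-4327241) = 619211/(1/(-296555*15 - 2566727)) - 370/(-4327241) = 619211/(1/(-4448325 - 2566727)) - 370*(-1/4327241) = 619211/(1/(-7015052)) + 370/4327241 = 619211/(-1/7015052) + 370/4327241 = 619211*(-7015052) + 370/4327241 = -4343797363972 + 370/4327241 = -18796658049071560882/4327241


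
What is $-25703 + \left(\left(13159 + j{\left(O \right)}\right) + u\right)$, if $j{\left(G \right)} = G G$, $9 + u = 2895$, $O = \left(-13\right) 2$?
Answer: $-8982$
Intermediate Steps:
$O = -26$
$u = 2886$ ($u = -9 + 2895 = 2886$)
$j{\left(G \right)} = G^{2}$
$-25703 + \left(\left(13159 + j{\left(O \right)}\right) + u\right) = -25703 + \left(\left(13159 + \left(-26\right)^{2}\right) + 2886\right) = -25703 + \left(\left(13159 + 676\right) + 2886\right) = -25703 + \left(13835 + 2886\right) = -25703 + 16721 = -8982$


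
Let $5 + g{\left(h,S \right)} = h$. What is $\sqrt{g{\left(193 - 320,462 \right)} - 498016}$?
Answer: $2 i \sqrt{124537} \approx 705.8 i$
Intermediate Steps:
$g{\left(h,S \right)} = -5 + h$
$\sqrt{g{\left(193 - 320,462 \right)} - 498016} = \sqrt{\left(-5 + \left(193 - 320\right)\right) - 498016} = \sqrt{\left(-5 - 127\right) - 498016} = \sqrt{-132 - 498016} = \sqrt{-498148} = 2 i \sqrt{124537}$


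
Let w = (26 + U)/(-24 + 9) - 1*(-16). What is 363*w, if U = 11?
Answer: 24563/5 ≈ 4912.6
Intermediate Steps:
w = 203/15 (w = (26 + 11)/(-24 + 9) - 1*(-16) = 37/(-15) + 16 = 37*(-1/15) + 16 = -37/15 + 16 = 203/15 ≈ 13.533)
363*w = 363*(203/15) = 24563/5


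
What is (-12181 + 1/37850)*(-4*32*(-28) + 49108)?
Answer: -12146845667754/18925 ≈ -6.4184e+8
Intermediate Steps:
(-12181 + 1/37850)*(-4*32*(-28) + 49108) = (-12181 + 1/37850)*(-128*(-28) + 49108) = -461050849*(3584 + 49108)/37850 = -461050849/37850*52692 = -12146845667754/18925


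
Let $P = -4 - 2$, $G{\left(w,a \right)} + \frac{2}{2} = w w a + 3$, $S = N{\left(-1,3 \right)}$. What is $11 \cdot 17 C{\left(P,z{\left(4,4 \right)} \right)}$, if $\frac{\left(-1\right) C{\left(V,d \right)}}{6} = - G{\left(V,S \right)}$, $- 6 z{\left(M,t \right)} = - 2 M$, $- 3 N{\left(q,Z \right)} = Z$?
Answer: $-38148$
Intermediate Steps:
$N{\left(q,Z \right)} = - \frac{Z}{3}$
$S = -1$ ($S = \left(- \frac{1}{3}\right) 3 = -1$)
$G{\left(w,a \right)} = 2 + a w^{2}$ ($G{\left(w,a \right)} = -1 + \left(w w a + 3\right) = -1 + \left(w^{2} a + 3\right) = -1 + \left(a w^{2} + 3\right) = -1 + \left(3 + a w^{2}\right) = 2 + a w^{2}$)
$P = -6$
$z{\left(M,t \right)} = \frac{M}{3}$ ($z{\left(M,t \right)} = - \frac{\left(-2\right) M}{6} = \frac{M}{3}$)
$C{\left(V,d \right)} = 12 - 6 V^{2}$ ($C{\left(V,d \right)} = - 6 \left(- (2 - V^{2})\right) = - 6 \left(-2 + V^{2}\right) = 12 - 6 V^{2}$)
$11 \cdot 17 C{\left(P,z{\left(4,4 \right)} \right)} = 11 \cdot 17 \left(12 - 6 \left(-6\right)^{2}\right) = 187 \left(12 - 216\right) = 187 \left(-204\right) = -38148$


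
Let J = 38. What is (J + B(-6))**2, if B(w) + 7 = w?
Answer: 625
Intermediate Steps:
B(w) = -7 + w
(J + B(-6))**2 = (38 + (-7 - 6))**2 = (38 - 13)**2 = 25**2 = 625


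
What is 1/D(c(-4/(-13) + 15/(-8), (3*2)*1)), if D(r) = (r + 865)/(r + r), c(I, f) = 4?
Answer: 8/869 ≈ 0.0092060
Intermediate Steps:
D(r) = (865 + r)/(2*r) (D(r) = (865 + r)/((2*r)) = (865 + r)*(1/(2*r)) = (865 + r)/(2*r))
1/D(c(-4/(-13) + 15/(-8), (3*2)*1)) = 1/((½)*(865 + 4)/4) = 1/((½)*(¼)*869) = 1/(869/8) = 8/869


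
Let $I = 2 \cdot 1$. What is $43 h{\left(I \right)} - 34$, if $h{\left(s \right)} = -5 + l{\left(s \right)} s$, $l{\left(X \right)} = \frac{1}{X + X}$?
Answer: $- \frac{455}{2} \approx -227.5$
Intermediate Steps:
$l{\left(X \right)} = \frac{1}{2 X}$
$I = 2$
$h{\left(s \right)} = - \frac{9}{2}$ ($h{\left(s \right)} = -5 + \frac{1}{2 s} s = -5 + \frac{1}{2} = - \frac{9}{2}$)
$43 h{\left(I \right)} - 34 = 43 \left(- \frac{9}{2}\right) - 34 = - \frac{387}{2} - 34 = - \frac{455}{2}$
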